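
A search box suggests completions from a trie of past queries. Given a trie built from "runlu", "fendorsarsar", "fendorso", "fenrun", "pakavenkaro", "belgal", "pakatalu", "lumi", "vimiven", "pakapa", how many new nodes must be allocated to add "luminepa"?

Walking "luminepa" from the root, the first 4 characters ("lumi") follow existing edges; "n" is the first miss.
New nodes needed: |"luminepa"| − 4 = 8 − 4 = 4.

4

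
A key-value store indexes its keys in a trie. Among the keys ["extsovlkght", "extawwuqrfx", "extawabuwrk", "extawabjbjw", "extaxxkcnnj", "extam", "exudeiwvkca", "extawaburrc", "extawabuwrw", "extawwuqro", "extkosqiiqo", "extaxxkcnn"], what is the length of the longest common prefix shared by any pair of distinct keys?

Equivalently: take the maximum, over all pairs, of their longest common prefix length.
"extawabuwrk" and "extawabuwrw" agree on "extawabuwr" (10 characters) before diverging; nothing deeper is shared.
Longest shared-prefix length: 10

10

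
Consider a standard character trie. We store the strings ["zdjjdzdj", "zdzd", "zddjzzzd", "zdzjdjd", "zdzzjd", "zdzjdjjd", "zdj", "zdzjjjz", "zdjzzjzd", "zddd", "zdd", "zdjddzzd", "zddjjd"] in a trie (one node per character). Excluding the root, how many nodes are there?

Count nodes per top-level branch (shared prefixes stored once):
  'z'-branch (zdd, zddd, zddjjd, zddjzzzd, zdj, zdjddzzd, zdjjdzdj, zdjzzjzd, zdzd, zdzjdjd, zdzjdjjd, zdzjjjz, zdzzjd): 41 nodes
Sum: 41

41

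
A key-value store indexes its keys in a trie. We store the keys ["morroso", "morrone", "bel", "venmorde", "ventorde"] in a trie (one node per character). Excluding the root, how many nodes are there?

25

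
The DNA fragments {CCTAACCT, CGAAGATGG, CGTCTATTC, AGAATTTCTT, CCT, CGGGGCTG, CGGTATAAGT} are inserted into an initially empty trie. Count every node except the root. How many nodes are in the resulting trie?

Count nodes per top-level branch (shared prefixes stored once):
  'A'-branch (AGAATTTCTT): 10 nodes
  'C'-branch (CCT, CCTAACCT, CGAAGATGG, CGGGGCTG, CGGTATAAGT, CGTCTATTC): 36 nodes
Sum: 46

46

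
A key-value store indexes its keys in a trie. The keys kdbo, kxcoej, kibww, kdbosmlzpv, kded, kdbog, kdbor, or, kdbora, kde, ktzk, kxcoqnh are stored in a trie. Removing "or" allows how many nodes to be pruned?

A node on "or"'s path can go only if nothing else ends at it or branches off below it.
No other word shares any prefix with "or", so all 2 of its nodes go.
Nodes removed: 2

2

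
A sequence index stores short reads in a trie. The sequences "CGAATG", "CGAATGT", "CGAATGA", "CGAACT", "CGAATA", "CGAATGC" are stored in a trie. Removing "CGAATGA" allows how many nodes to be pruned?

1

Walk "CGAATGA" from the leaf back toward the root, removing each node that no remaining word uses.
The suffix "A" (1 node) is used only by "CGAATGA"; the node for "CGAATG" still has the child "T", so pruning stops there.
Nodes removed: 1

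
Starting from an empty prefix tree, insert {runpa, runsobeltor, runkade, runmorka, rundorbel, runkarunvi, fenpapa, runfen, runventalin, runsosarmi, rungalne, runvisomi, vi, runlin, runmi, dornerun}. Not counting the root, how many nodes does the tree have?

Count nodes per top-level branch (shared prefixes stored once):
  'd'-branch (dornerun): 8 nodes
  'f'-branch (fenpapa): 7 nodes
  'r'-branch (rundorbel, runfen, rungalne, runkade, runkarunvi, runlin, runmi, runmorka, runpa, runsobeltor, runsosarmi, runventalin, runvisomi): 63 nodes
  'v'-branch (vi): 2 nodes
Sum: 80

80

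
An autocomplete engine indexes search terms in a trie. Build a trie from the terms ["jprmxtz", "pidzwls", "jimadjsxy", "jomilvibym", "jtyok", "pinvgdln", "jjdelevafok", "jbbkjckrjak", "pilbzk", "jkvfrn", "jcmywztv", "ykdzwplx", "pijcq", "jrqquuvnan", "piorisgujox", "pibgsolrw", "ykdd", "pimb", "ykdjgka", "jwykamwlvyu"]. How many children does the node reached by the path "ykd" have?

Follow the path "ykd" to its node, then look at its outgoing edges.
Distinct next characters after "ykd": d, j, z.
That node has 3 child edges.

3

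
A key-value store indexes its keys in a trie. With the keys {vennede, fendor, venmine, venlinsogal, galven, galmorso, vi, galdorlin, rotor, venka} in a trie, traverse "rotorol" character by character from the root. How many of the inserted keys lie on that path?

1

Walk "rotorol" from the root; an end-of-word marker is hit whenever a stored word is a prefix of "rotorol".
Prefixes of the query that are stored words: "rotor"
Count: 1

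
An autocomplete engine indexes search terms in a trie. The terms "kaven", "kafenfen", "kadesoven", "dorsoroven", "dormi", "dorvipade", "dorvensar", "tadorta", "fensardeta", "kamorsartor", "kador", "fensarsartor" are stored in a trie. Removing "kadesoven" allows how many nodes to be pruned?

6

After clearing the end-marker at "kadesoven", prune upward until reaching a node still needed by another word.
The suffix "esoven" (6 nodes) is used only by "kadesoven"; the node for "kad" still has the child "o", so pruning stops there.
Nodes removed: 6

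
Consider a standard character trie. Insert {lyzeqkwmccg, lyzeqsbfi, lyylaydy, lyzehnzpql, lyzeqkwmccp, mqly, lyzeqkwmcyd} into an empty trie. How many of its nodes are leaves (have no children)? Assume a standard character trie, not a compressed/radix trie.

Leaves are exactly the stored words that no other stored word extends.
Those words: "lyylaydy", "lyzehnzpql", "lyzeqkwmccg", "lyzeqkwmccp", "lyzeqkwmcyd", "lyzeqsbfi", "mqly"
Leaf count: 7

7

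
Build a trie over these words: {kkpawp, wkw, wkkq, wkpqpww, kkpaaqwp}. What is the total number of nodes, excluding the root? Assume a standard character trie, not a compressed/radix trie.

20

Trie structure (* marks end of a word):
(root)
├─ k
│  └─ k
│     └─ p
│        └─ a
│           ├─ a
│           │  └─ q
│           │     └─ w
│           │        └─ p *
│           └─ w
│              └─ p *
└─ w
   └─ k
      ├─ k
      │  └─ q *
      ├─ p
      │  └─ q
      │     └─ p
      │        └─ w
      │           └─ w *
      └─ w *
Counting every labelled node above: 20.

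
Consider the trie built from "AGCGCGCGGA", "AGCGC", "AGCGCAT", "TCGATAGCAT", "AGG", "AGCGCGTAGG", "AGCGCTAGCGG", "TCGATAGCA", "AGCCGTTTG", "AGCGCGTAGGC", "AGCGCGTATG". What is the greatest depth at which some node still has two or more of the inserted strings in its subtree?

The deepest shared node is where two words last agree before diverging.
"AGCGCGTAGG" and "AGCGCGTAGGC" agree on "AGCGCGTAGG" (10 characters) before diverging; nothing deeper is shared.
Longest shared-prefix length: 10

10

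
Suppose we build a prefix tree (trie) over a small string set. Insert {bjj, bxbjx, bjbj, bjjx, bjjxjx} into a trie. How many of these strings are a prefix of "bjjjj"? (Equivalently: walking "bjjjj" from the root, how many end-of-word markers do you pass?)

1

Traverse "bjjjj" character by character; count nodes along the way that are marked as word ends.
Prefixes of the query that are stored words: "bjj"
Count: 1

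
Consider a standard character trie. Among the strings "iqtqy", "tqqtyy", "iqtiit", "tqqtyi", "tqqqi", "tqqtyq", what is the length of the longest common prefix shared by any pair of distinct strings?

5

Look for the deepest trie node that still has at least two words in its subtree.
"tqqtyi" and "tqqtyq" agree on "tqqty" (5 characters) before diverging; nothing deeper is shared.
Longest shared-prefix length: 5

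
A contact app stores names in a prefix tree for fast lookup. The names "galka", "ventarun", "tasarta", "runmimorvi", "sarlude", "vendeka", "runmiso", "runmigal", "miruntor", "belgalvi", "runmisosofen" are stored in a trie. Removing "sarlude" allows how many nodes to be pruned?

Walk "sarlude" from the leaf back toward the root, removing each node that no remaining word uses.
No other word shares any prefix with "sarlude", so all 7 of its nodes go.
Nodes removed: 7

7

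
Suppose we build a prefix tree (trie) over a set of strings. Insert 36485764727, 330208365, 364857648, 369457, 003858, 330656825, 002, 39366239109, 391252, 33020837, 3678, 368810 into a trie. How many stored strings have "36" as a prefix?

5

Filter for entries beginning with "36":
Matches: "36485764727", "364857648", "3678", "368810", "369457"
Count: 5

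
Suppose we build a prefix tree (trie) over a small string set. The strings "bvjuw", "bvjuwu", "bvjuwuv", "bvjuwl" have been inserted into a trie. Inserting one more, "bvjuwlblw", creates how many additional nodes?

Walking "bvjuwlblw" from the root, the first 6 characters ("bvjuwl") follow existing edges; "b" is the first miss.
New nodes needed: |"bvjuwlblw"| − 6 = 9 − 6 = 3.

3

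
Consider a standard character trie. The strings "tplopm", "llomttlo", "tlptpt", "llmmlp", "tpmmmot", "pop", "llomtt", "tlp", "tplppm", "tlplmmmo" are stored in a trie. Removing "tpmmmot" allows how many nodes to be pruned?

After clearing the end-marker at "tpmmmot", prune upward until reaching a node still needed by another word.
The suffix "mmmot" (5 nodes) is used only by "tpmmmot"; the node for "tp" still has the child "l", so pruning stops there.
Nodes removed: 5

5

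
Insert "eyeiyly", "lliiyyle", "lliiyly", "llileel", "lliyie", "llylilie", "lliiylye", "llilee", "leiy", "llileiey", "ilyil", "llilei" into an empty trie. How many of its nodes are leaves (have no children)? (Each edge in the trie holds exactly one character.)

9

A leaf is a node with no children — equivalently, the end of a word that is not a proper prefix of any other stored word.
Those words: "eyeiyly", "ilyil", "leiy", "lliiylye", "lliiyyle", "llileel", "llileiey", "lliyie", "llylilie"
Leaf count: 9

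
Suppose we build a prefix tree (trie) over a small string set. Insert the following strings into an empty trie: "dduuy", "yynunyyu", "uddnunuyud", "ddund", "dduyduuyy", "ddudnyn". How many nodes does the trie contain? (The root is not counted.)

35

Insert word by word; a character creates a node only if that edge doesn't already exist:
  "dduuy" → 5 new (d, d, u, u, y)
  "yynunyyu" → 8 new (y, y, n, u, n, y, y, u)
  "uddnunuyud" → 10 new (u, d, d, n, u, n, u, y, u, d)
  "ddund" → prefix "ddu" already present; 2 new (n, d)
  "dduyduuyy" → prefix "ddu" already present; 6 new (y, d, u, u, y, y)
  "ddudnyn" → prefix "ddu" already present; 4 new (d, n, y, n)
Total nodes = 5 + 8 + 10 + 2 + 6 + 4 = 35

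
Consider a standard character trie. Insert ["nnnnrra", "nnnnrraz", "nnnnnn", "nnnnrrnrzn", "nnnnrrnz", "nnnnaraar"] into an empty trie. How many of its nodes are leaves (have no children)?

5

Leaves are exactly the stored words that no other stored word extends.
Those words: "nnnnaraar", "nnnnnn", "nnnnrraz", "nnnnrrnrzn", "nnnnrrnz"
Leaf count: 5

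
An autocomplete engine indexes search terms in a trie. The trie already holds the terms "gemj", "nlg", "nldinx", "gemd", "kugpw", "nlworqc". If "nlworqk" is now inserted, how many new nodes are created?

Walking "nlworqk" from the root, the first 6 characters ("nlworq") follow existing edges; "k" is the first miss.
Each of the 1 remaining characters creates one node.

1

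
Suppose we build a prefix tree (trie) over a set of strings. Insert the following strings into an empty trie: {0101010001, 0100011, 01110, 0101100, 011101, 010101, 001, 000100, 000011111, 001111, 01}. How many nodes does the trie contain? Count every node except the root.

Trace insertions, counting only characters that open a new branch:
  "0101010001" → 10 new (0, 1, 0, 1, 0, 1, 0, 0, 0, 1)
  "0100011" → prefix "010" already present; 4 new (0, 0, 1, 1)
  "01110" → prefix "01" already present; 3 new (1, 1, 0)
  "0101100" → prefix "0101" already present; 3 new (1, 0, 0)
  "011101" → prefix "01110" already present; 1 new (1)
  "010101" → prefix "010101" already present; 0 new (none)
  "001" → prefix "0" already present; 2 new (0, 1)
  "000100" → prefix "00" already present; 4 new (0, 1, 0, 0)
  "000011111" → prefix "000" already present; 6 new (0, 1, 1, 1, 1, 1)
  "001111" → prefix "001" already present; 3 new (1, 1, 1)
  "01" → prefix "01" already present; 0 new (none)
Total nodes = 10 + 4 + 3 + 3 + 1 + 0 + 2 + 4 + 6 + 3 + 0 = 36

36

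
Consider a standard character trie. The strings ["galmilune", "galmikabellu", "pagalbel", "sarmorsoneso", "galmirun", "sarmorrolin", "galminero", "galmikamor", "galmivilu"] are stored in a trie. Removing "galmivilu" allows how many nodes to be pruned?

4

Walk "galmivilu" from the leaf back toward the root, removing each node that no remaining word uses.
The suffix "vilu" (4 nodes) is used only by "galmivilu"; the node for "galmi" still has the child "l", so pruning stops there.
Nodes removed: 4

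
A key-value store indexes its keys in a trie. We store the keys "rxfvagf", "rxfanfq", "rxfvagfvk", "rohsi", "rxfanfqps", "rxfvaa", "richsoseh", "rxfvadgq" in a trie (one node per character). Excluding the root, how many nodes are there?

31

Trie structure (* marks end of a word):
(root)
└─ r
   ├─ i
   │  └─ c
   │     └─ h
   │        └─ s
   │           └─ o
   │              └─ s
   │                 └─ e
   │                    └─ h *
   ├─ o
   │  └─ h
   │     └─ s
   │        └─ i *
   └─ x
      └─ f
         ├─ a
         │  └─ n
         │     └─ f
         │        └─ q *
         │           └─ p
         │              └─ s *
         └─ v
            └─ a
               ├─ a *
               ├─ d
               │  └─ g
               │     └─ q *
               └─ g
                  └─ f *
                     └─ v
                        └─ k *
Counting every labelled node above: 31.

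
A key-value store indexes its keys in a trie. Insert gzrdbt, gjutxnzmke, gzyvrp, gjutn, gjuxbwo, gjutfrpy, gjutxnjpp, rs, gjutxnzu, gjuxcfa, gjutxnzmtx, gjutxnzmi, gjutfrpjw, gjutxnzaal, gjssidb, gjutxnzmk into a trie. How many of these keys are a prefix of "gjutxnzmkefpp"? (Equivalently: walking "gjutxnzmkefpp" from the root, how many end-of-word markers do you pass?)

Walk "gjutxnzmkefpp" from the root; an end-of-word marker is hit whenever a stored word is a prefix of "gjutxnzmkefpp".
Prefixes of the query that are stored words: "gjutxnzmk", "gjutxnzmke"
Count: 2

2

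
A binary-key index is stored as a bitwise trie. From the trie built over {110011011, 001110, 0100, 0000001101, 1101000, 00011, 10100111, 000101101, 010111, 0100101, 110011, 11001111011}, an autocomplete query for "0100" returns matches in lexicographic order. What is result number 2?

Filter for "0100…" and sort: "0100", "0100101"
Position 2: 0100101

0100101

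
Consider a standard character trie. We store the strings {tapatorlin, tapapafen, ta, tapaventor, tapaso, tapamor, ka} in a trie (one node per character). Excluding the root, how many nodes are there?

28

Trie structure (* marks end of a word):
(root)
├─ k
│  └─ a *
└─ t
   └─ a *
      └─ p
         └─ a
            ├─ m
            │  └─ o
            │     └─ r *
            ├─ p
            │  └─ a
            │     └─ f
            │        └─ e
            │           └─ n *
            ├─ s
            │  └─ o *
            ├─ t
            │  └─ o
            │     └─ r
            │        └─ l
            │           └─ i
            │              └─ n *
            └─ v
               └─ e
                  └─ n
                     └─ t
                        └─ o
                           └─ r *
Counting every labelled node above: 28.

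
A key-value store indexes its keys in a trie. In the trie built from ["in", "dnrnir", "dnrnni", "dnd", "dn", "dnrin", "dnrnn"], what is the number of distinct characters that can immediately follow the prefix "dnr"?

Walk "dnr" from the root, arriving at one node.
Characters that immediately follow "dnr" among the stored strings: {i, n}.
That node has 2 child edges.

2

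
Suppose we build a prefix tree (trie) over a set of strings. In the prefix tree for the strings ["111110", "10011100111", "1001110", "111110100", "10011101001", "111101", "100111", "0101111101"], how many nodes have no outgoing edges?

5

Leaves are exactly the stored words that no other stored word extends.
Those words: "0101111101", "10011100111", "10011101001", "111101", "111110100"
Leaf count: 5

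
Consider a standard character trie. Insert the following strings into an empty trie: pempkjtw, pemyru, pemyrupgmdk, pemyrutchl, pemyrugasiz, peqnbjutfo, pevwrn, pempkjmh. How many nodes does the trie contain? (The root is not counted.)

39

Trace insertions, counting only characters that open a new branch:
  "pempkjtw" → 8 new (p, e, m, p, k, j, t, w)
  "pemyru" → prefix "pem" already present; 3 new (y, r, u)
  "pemyrupgmdk" → prefix "pemyru" already present; 5 new (p, g, m, d, k)
  "pemyrutchl" → prefix "pemyru" already present; 4 new (t, c, h, l)
  "pemyrugasiz" → prefix "pemyru" already present; 5 new (g, a, s, i, z)
  "peqnbjutfo" → prefix "pe" already present; 8 new (q, n, b, j, u, t, f, o)
  "pevwrn" → prefix "pe" already present; 4 new (v, w, r, n)
  "pempkjmh" → prefix "pempkj" already present; 2 new (m, h)
Total nodes = 8 + 3 + 5 + 4 + 5 + 8 + 4 + 2 = 39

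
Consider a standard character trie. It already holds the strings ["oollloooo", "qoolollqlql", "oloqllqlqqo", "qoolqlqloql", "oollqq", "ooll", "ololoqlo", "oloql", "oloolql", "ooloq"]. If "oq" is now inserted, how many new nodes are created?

Walking "oq" from the root, the first 1 characters ("o") follow existing edges; "q" is the first miss.
Each of the 1 remaining characters creates one node.

1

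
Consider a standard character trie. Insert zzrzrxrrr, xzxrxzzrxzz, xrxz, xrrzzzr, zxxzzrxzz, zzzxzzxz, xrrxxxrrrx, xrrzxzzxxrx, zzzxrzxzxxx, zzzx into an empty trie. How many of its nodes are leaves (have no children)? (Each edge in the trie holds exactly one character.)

9

A leaf is a node with no children — equivalently, the end of a word that is not a proper prefix of any other stored word.
Those words: "xrrxxxrrrx", "xrrzxzzxxrx", "xrrzzzr", "xrxz", "xzxrxzzrxzz", "zxxzzrxzz", "zzrzrxrrr", "zzzxrzxzxxx", "zzzxzzxz"
Leaf count: 9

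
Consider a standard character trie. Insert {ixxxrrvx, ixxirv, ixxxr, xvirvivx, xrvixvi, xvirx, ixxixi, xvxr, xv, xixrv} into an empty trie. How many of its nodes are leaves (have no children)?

A leaf is a node with no children — equivalently, the end of a word that is not a proper prefix of any other stored word.
Those words: "ixxirv", "ixxixi", "ixxxrrvx", "xixrv", "xrvixvi", "xvirvivx", "xvirx", "xvxr"
Leaf count: 8

8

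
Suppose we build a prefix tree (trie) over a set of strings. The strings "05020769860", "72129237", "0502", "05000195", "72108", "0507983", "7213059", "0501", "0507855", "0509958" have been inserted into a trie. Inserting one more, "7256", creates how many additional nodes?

The longest prefix of "7256" already in the trie is "72" (length 2).
Each of the 2 remaining characters creates one node.

2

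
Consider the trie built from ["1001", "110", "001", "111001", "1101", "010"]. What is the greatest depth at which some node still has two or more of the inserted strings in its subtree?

The deepest shared node is where two words last agree before diverging.
e.g. "110" and "1101" share the prefix "110" of length 3; no pair shares a longer one.
Longest shared-prefix length: 3

3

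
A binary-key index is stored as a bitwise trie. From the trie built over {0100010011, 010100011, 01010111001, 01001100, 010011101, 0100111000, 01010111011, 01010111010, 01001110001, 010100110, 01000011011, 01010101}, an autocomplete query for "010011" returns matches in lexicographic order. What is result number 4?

Words with prefix "010011", in lexicographic order: "01001100", "0100111000", "01001110001", "010011101"
Position 4: 010011101

010011101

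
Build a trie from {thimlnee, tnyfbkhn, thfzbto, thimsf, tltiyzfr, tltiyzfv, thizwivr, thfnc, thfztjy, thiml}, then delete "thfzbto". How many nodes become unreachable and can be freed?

3

After clearing the end-marker at "thfzbto", prune upward until reaching a node still needed by another word.
The suffix "bto" (3 nodes) is used only by "thfzbto"; the node for "thfz" still has the child "t", so pruning stops there.
Nodes removed: 3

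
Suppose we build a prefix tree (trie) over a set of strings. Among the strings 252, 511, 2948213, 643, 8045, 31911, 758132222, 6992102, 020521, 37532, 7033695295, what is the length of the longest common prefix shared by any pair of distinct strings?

Equivalently: take the maximum, over all pairs, of their longest common prefix length.
e.g. "252" and "2948213" share the prefix "2" of length 1; no pair shares a longer one.
Longest shared-prefix length: 1

1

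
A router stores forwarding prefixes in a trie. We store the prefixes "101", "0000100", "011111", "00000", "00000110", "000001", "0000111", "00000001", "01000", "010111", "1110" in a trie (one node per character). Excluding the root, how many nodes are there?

Count nodes per top-level branch (shared prefixes stored once):
  '0'-branch (00000, 00000001, 000001, 00000110, 0000100, 0000111, 01000, 010111, 011111): 27 nodes
  '1'-branch (101, 1110): 6 nodes
Sum: 33

33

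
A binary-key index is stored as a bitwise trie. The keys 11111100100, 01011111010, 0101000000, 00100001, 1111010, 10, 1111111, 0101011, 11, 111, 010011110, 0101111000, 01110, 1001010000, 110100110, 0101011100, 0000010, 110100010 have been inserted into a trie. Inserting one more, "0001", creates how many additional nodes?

1

Walking "0001" from the root, the first 3 characters ("000") follow existing edges; "1" is the first miss.
So 4 − 3 = 1 new nodes.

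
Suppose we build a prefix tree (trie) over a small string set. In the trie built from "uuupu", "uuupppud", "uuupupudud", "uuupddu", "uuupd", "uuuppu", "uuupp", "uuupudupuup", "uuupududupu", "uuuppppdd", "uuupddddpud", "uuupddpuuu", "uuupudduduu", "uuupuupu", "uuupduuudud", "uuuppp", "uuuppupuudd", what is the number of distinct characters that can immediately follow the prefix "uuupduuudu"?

Walk "uuupduuudu" from the root, arriving at one node.
Distinct next characters after "uuupduuudu": d.
That node has 1 child edge.

1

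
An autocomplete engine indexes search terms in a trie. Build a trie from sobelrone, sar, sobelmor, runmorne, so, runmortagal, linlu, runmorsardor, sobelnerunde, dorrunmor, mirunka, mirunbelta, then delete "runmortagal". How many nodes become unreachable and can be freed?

5

After clearing the end-marker at "runmortagal", prune upward until reaching a node still needed by another word.
The suffix "tagal" (5 nodes) is used only by "runmortagal"; the node for "runmor" still has the child "n", so pruning stops there.
Nodes removed: 5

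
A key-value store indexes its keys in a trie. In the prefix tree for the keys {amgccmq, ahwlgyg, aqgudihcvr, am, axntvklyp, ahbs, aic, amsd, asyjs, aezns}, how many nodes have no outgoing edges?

A leaf is a node with no children — equivalently, the end of a word that is not a proper prefix of any other stored word.
Those words: "aezns", "ahbs", "ahwlgyg", "aic", "amgccmq", "amsd", "aqgudihcvr", "asyjs", "axntvklyp"
Leaf count: 9

9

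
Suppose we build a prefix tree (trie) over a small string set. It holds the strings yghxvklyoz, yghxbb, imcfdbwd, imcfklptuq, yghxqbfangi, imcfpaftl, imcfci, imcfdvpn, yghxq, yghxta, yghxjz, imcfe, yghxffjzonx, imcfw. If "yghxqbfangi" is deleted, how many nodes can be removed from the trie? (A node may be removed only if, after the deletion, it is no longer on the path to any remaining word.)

After clearing the end-marker at "yghxqbfangi", prune upward until reaching a node still needed by another word.
The suffix "bfangi" (6 nodes) is used only by "yghxqbfangi"; "yghxq" is itself a stored word, so pruning stops there.
Nodes removed: 6

6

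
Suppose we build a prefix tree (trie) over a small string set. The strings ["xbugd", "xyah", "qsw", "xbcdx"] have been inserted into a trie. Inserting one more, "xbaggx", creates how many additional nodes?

"xb" is already a path in the trie; the remaining "aggx" must be added.
So 6 − 2 = 4 new nodes.

4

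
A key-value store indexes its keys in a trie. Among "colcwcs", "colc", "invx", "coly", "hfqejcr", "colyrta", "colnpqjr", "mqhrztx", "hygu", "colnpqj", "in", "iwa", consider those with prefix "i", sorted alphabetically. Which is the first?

Words with prefix "i", in lexicographic order: "in", "invx", "iwa"
Position 1: in

in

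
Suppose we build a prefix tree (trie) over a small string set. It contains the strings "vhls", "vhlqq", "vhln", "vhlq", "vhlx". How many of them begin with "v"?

Traverse to the node for "v", then collect every word in that subtree.
Matches: "vhln", "vhlq", "vhlqq", "vhls", "vhlx"
Count: 5

5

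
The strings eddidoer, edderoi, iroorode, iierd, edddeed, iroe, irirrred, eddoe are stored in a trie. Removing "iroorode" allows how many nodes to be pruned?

A node on "iroorode"'s path can go only if nothing else ends at it or branches off below it.
The suffix "orode" (5 nodes) is used only by "iroorode"; the node for "iro" still has the child "e", so pruning stops there.
Nodes removed: 5

5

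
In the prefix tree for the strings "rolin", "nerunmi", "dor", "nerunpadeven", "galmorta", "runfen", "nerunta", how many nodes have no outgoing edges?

7

A leaf is a node with no children — equivalently, the end of a word that is not a proper prefix of any other stored word.
Those words: "dor", "galmorta", "nerunmi", "nerunpadeven", "nerunta", "rolin", "runfen"
Leaf count: 7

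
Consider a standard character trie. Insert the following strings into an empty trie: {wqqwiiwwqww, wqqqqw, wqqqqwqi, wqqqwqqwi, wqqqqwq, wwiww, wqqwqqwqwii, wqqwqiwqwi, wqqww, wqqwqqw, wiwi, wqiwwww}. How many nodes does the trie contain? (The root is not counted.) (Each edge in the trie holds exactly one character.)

46

Count nodes per top-level branch (shared prefixes stored once):
  'w'-branch (wiwi, wqiwwww, wqqqqw, wqqqqwq, wqqqqwqi, wqqqwqqwi, wqqwiiwwqww, wqqwqiwqwi, wqqwqqw, wqqwqqwqwii, wqqww, wwiww): 46 nodes
Sum: 46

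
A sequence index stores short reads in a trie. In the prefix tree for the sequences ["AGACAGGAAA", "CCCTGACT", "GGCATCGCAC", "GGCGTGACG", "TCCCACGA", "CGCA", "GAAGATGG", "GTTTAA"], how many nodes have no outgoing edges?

A leaf is a node with no children — equivalently, the end of a word that is not a proper prefix of any other stored word.
Those words: "AGACAGGAAA", "CCCTGACT", "CGCA", "GAAGATGG", "GGCATCGCAC", "GGCGTGACG", "GTTTAA", "TCCCACGA"
Leaf count: 8

8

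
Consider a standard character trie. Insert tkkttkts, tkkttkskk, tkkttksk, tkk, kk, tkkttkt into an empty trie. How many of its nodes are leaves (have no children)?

3

Leaves are exactly the stored words that no other stored word extends.
Those words: "kk", "tkkttkskk", "tkkttkts"
Leaf count: 3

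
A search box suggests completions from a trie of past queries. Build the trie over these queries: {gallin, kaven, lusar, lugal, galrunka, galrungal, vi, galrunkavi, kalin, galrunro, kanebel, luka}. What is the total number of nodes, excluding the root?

Insert word by word; a character creates a node only if that edge doesn't already exist:
  "gallin" → 6 new (g, a, l, l, i, n)
  "kaven" → 5 new (k, a, v, e, n)
  "lusar" → 5 new (l, u, s, a, r)
  "lugal" → prefix "lu" already present; 3 new (g, a, l)
  "galrunka" → prefix "gal" already present; 5 new (r, u, n, k, a)
  "galrungal" → prefix "galrun" already present; 3 new (g, a, l)
  "vi" → 2 new (v, i)
  "galrunkavi" → prefix "galrunka" already present; 2 new (v, i)
  "kalin" → prefix "ka" already present; 3 new (l, i, n)
  "galrunro" → prefix "galrun" already present; 2 new (r, o)
  "kanebel" → prefix "ka" already present; 5 new (n, e, b, e, l)
  "luka" → prefix "lu" already present; 2 new (k, a)
Total nodes = 6 + 5 + 5 + 3 + 5 + 3 + 2 + 2 + 3 + 2 + 5 + 2 = 43

43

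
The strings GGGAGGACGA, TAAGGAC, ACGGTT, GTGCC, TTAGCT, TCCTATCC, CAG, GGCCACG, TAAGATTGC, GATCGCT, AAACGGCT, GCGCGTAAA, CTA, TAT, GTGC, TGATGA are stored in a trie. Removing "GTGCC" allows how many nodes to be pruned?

1

A node on "GTGCC"'s path can go only if nothing else ends at it or branches off below it.
The suffix "C" (1 node) is used only by "GTGCC"; "GTGC" is itself a stored word, so pruning stops there.
Nodes removed: 1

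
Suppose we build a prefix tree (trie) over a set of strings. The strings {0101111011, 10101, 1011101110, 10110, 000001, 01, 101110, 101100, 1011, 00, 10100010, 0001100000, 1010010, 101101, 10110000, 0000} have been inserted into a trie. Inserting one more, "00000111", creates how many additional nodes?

The longest prefix of "00000111" already in the trie is "000001" (length 6).
So 8 − 6 = 2 new nodes.

2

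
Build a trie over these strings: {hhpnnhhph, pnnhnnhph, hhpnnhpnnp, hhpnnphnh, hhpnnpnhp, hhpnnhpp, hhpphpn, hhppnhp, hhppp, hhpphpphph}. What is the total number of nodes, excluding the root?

For each word, the new-node count is its length minus the longest prefix already in the trie:
  "hhpnnhhph" → 9 new (h, h, p, n, n, h, h, p, h)
  "pnnhnnhph" → 9 new (p, n, n, h, n, n, h, p, h)
  "hhpnnhpnnp" → prefix "hhpnnh" already present; 4 new (p, n, n, p)
  "hhpnnphnh" → prefix "hhpnn" already present; 4 new (p, h, n, h)
  "hhpnnpnhp" → prefix "hhpnnp" already present; 3 new (n, h, p)
  "hhpnnhpp" → prefix "hhpnnhp" already present; 1 new (p)
  "hhpphpn" → prefix "hhp" already present; 4 new (p, h, p, n)
  "hhppnhp" → prefix "hhpp" already present; 3 new (n, h, p)
  "hhppp" → prefix "hhpp" already present; 1 new (p)
  "hhpphpphph" → prefix "hhpphp" already present; 4 new (p, h, p, h)
Total nodes = 9 + 9 + 4 + 4 + 3 + 1 + 4 + 3 + 1 + 4 = 42

42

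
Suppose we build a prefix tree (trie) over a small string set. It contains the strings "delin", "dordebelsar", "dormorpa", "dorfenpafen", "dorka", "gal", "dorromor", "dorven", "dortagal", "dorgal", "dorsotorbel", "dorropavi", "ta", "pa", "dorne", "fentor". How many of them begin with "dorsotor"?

1

Traverse to the node for "dorsotor", then collect every word in that subtree.
Matches: "dorsotorbel"
Count: 1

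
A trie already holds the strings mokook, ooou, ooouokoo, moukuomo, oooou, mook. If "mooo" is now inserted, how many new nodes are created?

1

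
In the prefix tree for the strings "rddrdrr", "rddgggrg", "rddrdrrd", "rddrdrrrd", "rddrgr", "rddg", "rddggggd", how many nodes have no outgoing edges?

A leaf is a node with no children — equivalently, the end of a word that is not a proper prefix of any other stored word.
Those words: "rddggggd", "rddgggrg", "rddrdrrd", "rddrdrrrd", "rddrgr"
Leaf count: 5

5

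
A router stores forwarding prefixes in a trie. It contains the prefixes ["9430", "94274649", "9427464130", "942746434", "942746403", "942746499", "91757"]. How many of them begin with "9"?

Walk to "9"; the words in its subtree are exactly those with that prefix.
Matches: "91757", "942746403", "9427464130", "942746434", "94274649", "942746499", "9430"
Count: 7

7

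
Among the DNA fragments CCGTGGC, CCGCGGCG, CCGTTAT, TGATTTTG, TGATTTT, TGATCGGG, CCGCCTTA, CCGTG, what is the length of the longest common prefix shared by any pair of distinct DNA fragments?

The deepest shared node is where two words last agree before diverging.
e.g. "TGATTTT" and "TGATTTTG" share the prefix "TGATTTT" of length 7; no pair shares a longer one.
Longest shared-prefix length: 7

7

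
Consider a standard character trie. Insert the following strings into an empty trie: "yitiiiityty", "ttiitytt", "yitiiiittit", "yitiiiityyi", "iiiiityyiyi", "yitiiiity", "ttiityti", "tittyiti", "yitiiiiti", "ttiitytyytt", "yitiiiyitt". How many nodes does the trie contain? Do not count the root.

52

Insert word by word; a character creates a node only if that edge doesn't already exist:
  "yitiiiityty" → 11 new (y, i, t, i, i, i, i, t, y, t, y)
  "ttiitytt" → 8 new (t, t, i, i, t, y, t, t)
  "yitiiiittit" → prefix "yitiiiit" already present; 3 new (t, i, t)
  "yitiiiityyi" → prefix "yitiiiity" already present; 2 new (y, i)
  "iiiiityyiyi" → 11 new (i, i, i, i, i, t, y, y, i, y, i)
  "yitiiiity" → prefix "yitiiiity" already present; 0 new (none)
  "ttiityti" → prefix "ttiityt" already present; 1 new (i)
  "tittyiti" → prefix "t" already present; 7 new (i, t, t, y, i, t, i)
  "yitiiiiti" → prefix "yitiiiit" already present; 1 new (i)
  "ttiitytyytt" → prefix "ttiityt" already present; 4 new (y, y, t, t)
  "yitiiiyitt" → prefix "yitiii" already present; 4 new (y, i, t, t)
Total nodes = 11 + 8 + 3 + 2 + 11 + 0 + 1 + 7 + 1 + 4 + 4 = 52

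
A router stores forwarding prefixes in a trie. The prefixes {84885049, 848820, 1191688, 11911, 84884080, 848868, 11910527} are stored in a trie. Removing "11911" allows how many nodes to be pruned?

1

Walk "11911" from the leaf back toward the root, removing each node that no remaining word uses.
The suffix "1" (1 node) is used only by "11911"; the node for "1191" still has the child "6", so pruning stops there.
Nodes removed: 1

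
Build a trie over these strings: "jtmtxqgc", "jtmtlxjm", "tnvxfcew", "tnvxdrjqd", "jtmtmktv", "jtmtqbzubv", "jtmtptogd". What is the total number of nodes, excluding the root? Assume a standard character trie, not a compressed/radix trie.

40

Count nodes per top-level branch (shared prefixes stored once):
  'j'-branch (jtmtlxjm, jtmtmktv, jtmtptogd, jtmtqbzubv, jtmtxqgc): 27 nodes
  't'-branch (tnvxdrjqd, tnvxfcew): 13 nodes
Sum: 40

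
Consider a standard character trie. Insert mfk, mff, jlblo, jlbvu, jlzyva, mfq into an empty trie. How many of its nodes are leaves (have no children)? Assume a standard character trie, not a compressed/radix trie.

Leaves are exactly the stored words that no other stored word extends.
Those words: "jlblo", "jlbvu", "jlzyva", "mff", "mfk", "mfq"
Leaf count: 6

6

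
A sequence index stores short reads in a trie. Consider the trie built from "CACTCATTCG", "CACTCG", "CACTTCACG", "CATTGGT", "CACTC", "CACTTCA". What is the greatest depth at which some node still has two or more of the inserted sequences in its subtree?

Equivalently: take the maximum, over all pairs, of their longest common prefix length.
"CACTTCA" and "CACTTCACG" agree on "CACTTCA" (7 characters) before diverging; nothing deeper is shared.
Longest shared-prefix length: 7

7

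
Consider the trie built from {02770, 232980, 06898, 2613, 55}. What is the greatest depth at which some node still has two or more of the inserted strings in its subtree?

Equivalently: take the maximum, over all pairs, of their longest common prefix length.
"02770" and "06898" agree on "0" (1 characters) before diverging; nothing deeper is shared.
Longest shared-prefix length: 1

1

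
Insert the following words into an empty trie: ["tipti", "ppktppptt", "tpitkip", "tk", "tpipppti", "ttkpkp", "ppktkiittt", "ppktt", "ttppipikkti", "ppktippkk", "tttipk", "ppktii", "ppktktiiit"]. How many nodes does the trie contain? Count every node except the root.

Count nodes per top-level branch (shared prefixes stored once):
  'p'-branch (ppktii, ppktippkk, ppktkiittt, ppktktiiit, ppktppptt, ppktt): 27 nodes
  't'-branch (tipti, tk, tpipppti, tpitkip, ttkpkp, ttppipikkti, tttipk): 35 nodes
Sum: 62

62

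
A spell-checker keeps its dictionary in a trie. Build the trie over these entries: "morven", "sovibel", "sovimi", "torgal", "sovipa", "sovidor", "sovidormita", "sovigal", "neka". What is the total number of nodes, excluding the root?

Trie structure (* marks end of a word):
(root)
├─ m
│  └─ o
│     └─ r
│        └─ v
│           └─ e
│              └─ n *
├─ n
│  └─ e
│     └─ k
│        └─ a *
├─ s
│  └─ o
│     └─ v
│        └─ i
│           ├─ b
│           │  └─ e
│           │     └─ l *
│           ├─ d
│           │  └─ o
│           │     └─ r *
│           │        └─ m
│           │           └─ i
│           │              └─ t
│           │                 └─ a *
│           ├─ g
│           │  └─ a
│           │     └─ l *
│           ├─ m
│           │  └─ i *
│           └─ p
│              └─ a *
└─ t
   └─ o
      └─ r
         └─ g
            └─ a
               └─ l *
Counting every labelled node above: 37.

37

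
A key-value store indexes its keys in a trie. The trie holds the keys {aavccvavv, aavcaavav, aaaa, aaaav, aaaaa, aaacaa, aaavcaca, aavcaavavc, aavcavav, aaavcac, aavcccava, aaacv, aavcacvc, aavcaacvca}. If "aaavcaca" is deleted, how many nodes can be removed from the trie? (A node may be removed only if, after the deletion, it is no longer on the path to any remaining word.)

1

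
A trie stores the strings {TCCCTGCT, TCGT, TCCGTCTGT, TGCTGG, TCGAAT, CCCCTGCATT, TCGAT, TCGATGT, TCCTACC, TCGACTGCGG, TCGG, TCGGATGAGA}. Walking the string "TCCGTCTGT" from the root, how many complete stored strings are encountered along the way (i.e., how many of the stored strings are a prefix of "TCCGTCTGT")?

Walk "TCCGTCTGT" from the root; an end-of-word marker is hit whenever a stored word is a prefix of "TCCGTCTGT".
Prefixes of the query that are stored words: "TCCGTCTGT"
Count: 1

1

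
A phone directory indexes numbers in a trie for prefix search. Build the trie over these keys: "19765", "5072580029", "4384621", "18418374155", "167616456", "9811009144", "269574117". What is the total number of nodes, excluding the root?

59

Count nodes per top-level branch (shared prefixes stored once):
  '1'-branch (167616456, 18418374155, 19765): 23 nodes
  '2'-branch (269574117): 9 nodes
  '4'-branch (4384621): 7 nodes
  '5'-branch (5072580029): 10 nodes
  '9'-branch (9811009144): 10 nodes
Sum: 59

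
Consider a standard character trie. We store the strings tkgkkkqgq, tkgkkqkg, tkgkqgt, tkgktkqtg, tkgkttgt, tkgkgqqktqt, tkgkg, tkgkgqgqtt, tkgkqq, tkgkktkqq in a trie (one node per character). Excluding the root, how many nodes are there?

Insert word by word; a character creates a node only if that edge doesn't already exist:
  "tkgkkkqgq" → 9 new (t, k, g, k, k, k, q, g, q)
  "tkgkkqkg" → prefix "tkgkk" already present; 3 new (q, k, g)
  "tkgkqgt" → prefix "tkgk" already present; 3 new (q, g, t)
  "tkgktkqtg" → prefix "tkgk" already present; 5 new (t, k, q, t, g)
  "tkgkttgt" → prefix "tkgkt" already present; 3 new (t, g, t)
  "tkgkgqqktqt" → prefix "tkgk" already present; 7 new (g, q, q, k, t, q, t)
  "tkgkg" → prefix "tkgkg" already present; 0 new (none)
  "tkgkgqgqtt" → prefix "tkgkgq" already present; 4 new (g, q, t, t)
  "tkgkqq" → prefix "tkgkq" already present; 1 new (q)
  "tkgkktkqq" → prefix "tkgkk" already present; 4 new (t, k, q, q)
Total nodes = 9 + 3 + 3 + 5 + 3 + 7 + 0 + 4 + 1 + 4 = 39

39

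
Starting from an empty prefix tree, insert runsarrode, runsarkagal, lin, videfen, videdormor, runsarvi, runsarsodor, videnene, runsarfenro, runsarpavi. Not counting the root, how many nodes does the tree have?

51

For each word, the new-node count is its length minus the longest prefix already in the trie:
  "runsarrode" → 10 new (r, u, n, s, a, r, r, o, d, e)
  "runsarkagal" → prefix "runsar" already present; 5 new (k, a, g, a, l)
  "lin" → 3 new (l, i, n)
  "videfen" → 7 new (v, i, d, e, f, e, n)
  "videdormor" → prefix "vide" already present; 6 new (d, o, r, m, o, r)
  "runsarvi" → prefix "runsar" already present; 2 new (v, i)
  "runsarsodor" → prefix "runsar" already present; 5 new (s, o, d, o, r)
  "videnene" → prefix "vide" already present; 4 new (n, e, n, e)
  "runsarfenro" → prefix "runsar" already present; 5 new (f, e, n, r, o)
  "runsarpavi" → prefix "runsar" already present; 4 new (p, a, v, i)
Total nodes = 10 + 5 + 3 + 7 + 6 + 2 + 5 + 4 + 5 + 4 = 51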